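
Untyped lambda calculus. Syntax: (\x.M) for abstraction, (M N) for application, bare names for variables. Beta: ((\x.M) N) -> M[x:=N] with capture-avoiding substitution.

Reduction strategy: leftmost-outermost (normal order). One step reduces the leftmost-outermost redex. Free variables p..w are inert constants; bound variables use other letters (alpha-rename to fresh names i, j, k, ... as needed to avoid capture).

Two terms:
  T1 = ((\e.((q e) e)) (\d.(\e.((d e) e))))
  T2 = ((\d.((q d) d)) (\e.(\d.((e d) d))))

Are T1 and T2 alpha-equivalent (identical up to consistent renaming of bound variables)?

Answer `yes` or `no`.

Term 1: ((\e.((q e) e)) (\d.(\e.((d e) e))))
Term 2: ((\d.((q d) d)) (\e.(\d.((e d) d))))
Alpha-equivalence: compare structure up to binder renaming.
Result: True

Answer: yes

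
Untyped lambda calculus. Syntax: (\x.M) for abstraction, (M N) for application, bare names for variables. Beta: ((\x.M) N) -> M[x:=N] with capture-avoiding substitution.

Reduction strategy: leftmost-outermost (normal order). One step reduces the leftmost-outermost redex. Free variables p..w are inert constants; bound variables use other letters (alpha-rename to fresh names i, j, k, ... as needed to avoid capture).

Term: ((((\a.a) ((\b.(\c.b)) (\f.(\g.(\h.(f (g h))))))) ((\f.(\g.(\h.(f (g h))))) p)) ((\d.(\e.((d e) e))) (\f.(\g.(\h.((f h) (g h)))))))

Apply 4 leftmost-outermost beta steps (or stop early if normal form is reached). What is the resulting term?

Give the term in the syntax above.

Answer: (\g.(\h.(((\d.(\e.((d e) e))) (\f.(\g.(\h.((f h) (g h)))))) (g h))))

Derivation:
Step 0: ((((\a.a) ((\b.(\c.b)) (\f.(\g.(\h.(f (g h))))))) ((\f.(\g.(\h.(f (g h))))) p)) ((\d.(\e.((d e) e))) (\f.(\g.(\h.((f h) (g h)))))))
Step 1: ((((\b.(\c.b)) (\f.(\g.(\h.(f (g h)))))) ((\f.(\g.(\h.(f (g h))))) p)) ((\d.(\e.((d e) e))) (\f.(\g.(\h.((f h) (g h)))))))
Step 2: (((\c.(\f.(\g.(\h.(f (g h)))))) ((\f.(\g.(\h.(f (g h))))) p)) ((\d.(\e.((d e) e))) (\f.(\g.(\h.((f h) (g h)))))))
Step 3: ((\f.(\g.(\h.(f (g h))))) ((\d.(\e.((d e) e))) (\f.(\g.(\h.((f h) (g h)))))))
Step 4: (\g.(\h.(((\d.(\e.((d e) e))) (\f.(\g.(\h.((f h) (g h)))))) (g h))))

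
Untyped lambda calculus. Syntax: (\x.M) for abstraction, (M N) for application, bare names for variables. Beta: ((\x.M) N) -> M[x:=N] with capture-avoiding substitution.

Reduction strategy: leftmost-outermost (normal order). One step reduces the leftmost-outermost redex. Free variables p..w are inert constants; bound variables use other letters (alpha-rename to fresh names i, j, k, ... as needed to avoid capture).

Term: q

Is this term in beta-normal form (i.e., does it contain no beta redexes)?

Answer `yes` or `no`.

Term: q
No beta redexes found.

Answer: yes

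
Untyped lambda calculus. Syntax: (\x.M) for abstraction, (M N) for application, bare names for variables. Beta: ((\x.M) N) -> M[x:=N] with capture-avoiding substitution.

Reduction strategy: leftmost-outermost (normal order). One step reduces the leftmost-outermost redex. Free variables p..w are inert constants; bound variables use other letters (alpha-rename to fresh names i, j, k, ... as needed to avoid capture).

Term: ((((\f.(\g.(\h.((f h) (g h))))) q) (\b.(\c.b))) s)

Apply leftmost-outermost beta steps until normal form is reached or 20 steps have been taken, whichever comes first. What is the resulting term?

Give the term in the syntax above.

Answer: ((q s) (\c.s))

Derivation:
Step 0: ((((\f.(\g.(\h.((f h) (g h))))) q) (\b.(\c.b))) s)
Step 1: (((\g.(\h.((q h) (g h)))) (\b.(\c.b))) s)
Step 2: ((\h.((q h) ((\b.(\c.b)) h))) s)
Step 3: ((q s) ((\b.(\c.b)) s))
Step 4: ((q s) (\c.s))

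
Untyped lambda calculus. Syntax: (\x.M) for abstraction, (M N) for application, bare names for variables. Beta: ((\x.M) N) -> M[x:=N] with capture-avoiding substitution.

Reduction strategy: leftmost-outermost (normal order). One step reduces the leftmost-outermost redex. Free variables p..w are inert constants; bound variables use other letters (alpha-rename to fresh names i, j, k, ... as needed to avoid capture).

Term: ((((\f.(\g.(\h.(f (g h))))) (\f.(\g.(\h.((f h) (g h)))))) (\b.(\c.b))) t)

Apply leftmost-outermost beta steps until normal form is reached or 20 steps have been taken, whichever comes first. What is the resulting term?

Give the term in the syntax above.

Answer: (\g.(\h.(t (g h))))

Derivation:
Step 0: ((((\f.(\g.(\h.(f (g h))))) (\f.(\g.(\h.((f h) (g h)))))) (\b.(\c.b))) t)
Step 1: (((\g.(\h.((\f.(\g.(\h.((f h) (g h))))) (g h)))) (\b.(\c.b))) t)
Step 2: ((\h.((\f.(\g.(\h.((f h) (g h))))) ((\b.(\c.b)) h))) t)
Step 3: ((\f.(\g.(\h.((f h) (g h))))) ((\b.(\c.b)) t))
Step 4: (\g.(\h.((((\b.(\c.b)) t) h) (g h))))
Step 5: (\g.(\h.(((\c.t) h) (g h))))
Step 6: (\g.(\h.(t (g h))))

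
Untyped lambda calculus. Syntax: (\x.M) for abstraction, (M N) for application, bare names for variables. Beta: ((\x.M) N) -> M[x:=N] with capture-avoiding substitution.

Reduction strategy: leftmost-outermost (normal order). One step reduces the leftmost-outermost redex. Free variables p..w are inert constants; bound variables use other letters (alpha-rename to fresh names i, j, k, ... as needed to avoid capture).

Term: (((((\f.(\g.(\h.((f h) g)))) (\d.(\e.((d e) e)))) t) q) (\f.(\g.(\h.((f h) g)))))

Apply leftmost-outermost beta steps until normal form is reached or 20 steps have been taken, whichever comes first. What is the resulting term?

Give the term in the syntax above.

Step 0: (((((\f.(\g.(\h.((f h) g)))) (\d.(\e.((d e) e)))) t) q) (\f.(\g.(\h.((f h) g)))))
Step 1: ((((\g.(\h.(((\d.(\e.((d e) e))) h) g))) t) q) (\f.(\g.(\h.((f h) g)))))
Step 2: (((\h.(((\d.(\e.((d e) e))) h) t)) q) (\f.(\g.(\h.((f h) g)))))
Step 3: ((((\d.(\e.((d e) e))) q) t) (\f.(\g.(\h.((f h) g)))))
Step 4: (((\e.((q e) e)) t) (\f.(\g.(\h.((f h) g)))))
Step 5: (((q t) t) (\f.(\g.(\h.((f h) g)))))

Answer: (((q t) t) (\f.(\g.(\h.((f h) g)))))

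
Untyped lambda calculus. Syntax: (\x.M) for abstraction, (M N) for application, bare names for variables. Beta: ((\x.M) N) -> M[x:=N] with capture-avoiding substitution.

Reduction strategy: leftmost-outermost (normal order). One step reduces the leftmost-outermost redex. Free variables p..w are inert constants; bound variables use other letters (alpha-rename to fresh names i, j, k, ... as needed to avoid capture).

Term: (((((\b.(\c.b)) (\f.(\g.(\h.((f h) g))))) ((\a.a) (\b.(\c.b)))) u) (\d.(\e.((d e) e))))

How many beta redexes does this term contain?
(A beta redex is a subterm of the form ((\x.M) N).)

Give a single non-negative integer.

Term: (((((\b.(\c.b)) (\f.(\g.(\h.((f h) g))))) ((\a.a) (\b.(\c.b)))) u) (\d.(\e.((d e) e))))
  Redex: ((\b.(\c.b)) (\f.(\g.(\h.((f h) g)))))
  Redex: ((\a.a) (\b.(\c.b)))
Total redexes: 2

Answer: 2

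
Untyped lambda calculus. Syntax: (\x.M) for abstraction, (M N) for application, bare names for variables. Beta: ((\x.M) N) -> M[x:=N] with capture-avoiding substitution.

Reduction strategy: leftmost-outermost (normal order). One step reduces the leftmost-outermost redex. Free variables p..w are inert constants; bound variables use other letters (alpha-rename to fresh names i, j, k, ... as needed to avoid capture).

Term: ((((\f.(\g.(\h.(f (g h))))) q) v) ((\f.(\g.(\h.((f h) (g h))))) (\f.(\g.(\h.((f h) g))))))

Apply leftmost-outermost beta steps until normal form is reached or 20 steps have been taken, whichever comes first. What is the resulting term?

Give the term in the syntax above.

Answer: (q (v (\g.(\h.(\i.((h i) (g h)))))))

Derivation:
Step 0: ((((\f.(\g.(\h.(f (g h))))) q) v) ((\f.(\g.(\h.((f h) (g h))))) (\f.(\g.(\h.((f h) g))))))
Step 1: (((\g.(\h.(q (g h)))) v) ((\f.(\g.(\h.((f h) (g h))))) (\f.(\g.(\h.((f h) g))))))
Step 2: ((\h.(q (v h))) ((\f.(\g.(\h.((f h) (g h))))) (\f.(\g.(\h.((f h) g))))))
Step 3: (q (v ((\f.(\g.(\h.((f h) (g h))))) (\f.(\g.(\h.((f h) g)))))))
Step 4: (q (v (\g.(\h.(((\f.(\g.(\h.((f h) g)))) h) (g h))))))
Step 5: (q (v (\g.(\h.((\g.(\i.((h i) g))) (g h))))))
Step 6: (q (v (\g.(\h.(\i.((h i) (g h)))))))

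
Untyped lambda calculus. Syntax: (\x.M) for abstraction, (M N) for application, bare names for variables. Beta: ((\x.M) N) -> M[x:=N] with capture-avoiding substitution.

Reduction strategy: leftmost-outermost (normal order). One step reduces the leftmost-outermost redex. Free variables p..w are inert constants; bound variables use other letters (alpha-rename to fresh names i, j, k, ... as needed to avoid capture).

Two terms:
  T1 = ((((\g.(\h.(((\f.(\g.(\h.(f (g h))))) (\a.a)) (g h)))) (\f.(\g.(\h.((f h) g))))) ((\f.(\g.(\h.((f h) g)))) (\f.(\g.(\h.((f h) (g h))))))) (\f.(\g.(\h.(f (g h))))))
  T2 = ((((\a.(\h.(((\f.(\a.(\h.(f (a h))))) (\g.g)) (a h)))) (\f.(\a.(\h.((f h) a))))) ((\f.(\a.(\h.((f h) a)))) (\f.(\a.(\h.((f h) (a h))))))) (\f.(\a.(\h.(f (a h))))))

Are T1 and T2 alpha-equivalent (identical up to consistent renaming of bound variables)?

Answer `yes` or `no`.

Answer: yes

Derivation:
Term 1: ((((\g.(\h.(((\f.(\g.(\h.(f (g h))))) (\a.a)) (g h)))) (\f.(\g.(\h.((f h) g))))) ((\f.(\g.(\h.((f h) g)))) (\f.(\g.(\h.((f h) (g h))))))) (\f.(\g.(\h.(f (g h))))))
Term 2: ((((\a.(\h.(((\f.(\a.(\h.(f (a h))))) (\g.g)) (a h)))) (\f.(\a.(\h.((f h) a))))) ((\f.(\a.(\h.((f h) a)))) (\f.(\a.(\h.((f h) (a h))))))) (\f.(\a.(\h.(f (a h))))))
Alpha-equivalence: compare structure up to binder renaming.
Result: True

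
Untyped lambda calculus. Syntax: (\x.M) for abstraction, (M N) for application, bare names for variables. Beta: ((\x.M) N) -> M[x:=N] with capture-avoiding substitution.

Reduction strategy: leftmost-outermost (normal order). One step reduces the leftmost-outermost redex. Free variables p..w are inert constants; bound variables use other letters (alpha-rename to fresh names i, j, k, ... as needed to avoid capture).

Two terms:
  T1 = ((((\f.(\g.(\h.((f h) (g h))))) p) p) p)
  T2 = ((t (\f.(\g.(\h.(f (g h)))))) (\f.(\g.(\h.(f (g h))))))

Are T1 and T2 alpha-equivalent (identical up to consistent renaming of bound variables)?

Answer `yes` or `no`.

Answer: no

Derivation:
Term 1: ((((\f.(\g.(\h.((f h) (g h))))) p) p) p)
Term 2: ((t (\f.(\g.(\h.(f (g h)))))) (\f.(\g.(\h.(f (g h))))))
Alpha-equivalence: compare structure up to binder renaming.
Result: False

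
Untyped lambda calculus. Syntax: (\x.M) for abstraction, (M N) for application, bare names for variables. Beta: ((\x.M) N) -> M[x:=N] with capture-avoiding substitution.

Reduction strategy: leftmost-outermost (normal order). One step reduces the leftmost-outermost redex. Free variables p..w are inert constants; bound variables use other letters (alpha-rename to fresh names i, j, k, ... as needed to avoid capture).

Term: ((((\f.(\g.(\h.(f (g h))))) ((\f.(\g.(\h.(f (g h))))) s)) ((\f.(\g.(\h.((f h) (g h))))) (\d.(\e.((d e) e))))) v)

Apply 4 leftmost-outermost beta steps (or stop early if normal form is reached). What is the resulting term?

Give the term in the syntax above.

Answer: ((\g.(\h.(s (g h)))) (((\f.(\g.(\h.((f h) (g h))))) (\d.(\e.((d e) e)))) v))

Derivation:
Step 0: ((((\f.(\g.(\h.(f (g h))))) ((\f.(\g.(\h.(f (g h))))) s)) ((\f.(\g.(\h.((f h) (g h))))) (\d.(\e.((d e) e))))) v)
Step 1: (((\g.(\h.(((\f.(\g.(\h.(f (g h))))) s) (g h)))) ((\f.(\g.(\h.((f h) (g h))))) (\d.(\e.((d e) e))))) v)
Step 2: ((\h.(((\f.(\g.(\h.(f (g h))))) s) (((\f.(\g.(\h.((f h) (g h))))) (\d.(\e.((d e) e)))) h))) v)
Step 3: (((\f.(\g.(\h.(f (g h))))) s) (((\f.(\g.(\h.((f h) (g h))))) (\d.(\e.((d e) e)))) v))
Step 4: ((\g.(\h.(s (g h)))) (((\f.(\g.(\h.((f h) (g h))))) (\d.(\e.((d e) e)))) v))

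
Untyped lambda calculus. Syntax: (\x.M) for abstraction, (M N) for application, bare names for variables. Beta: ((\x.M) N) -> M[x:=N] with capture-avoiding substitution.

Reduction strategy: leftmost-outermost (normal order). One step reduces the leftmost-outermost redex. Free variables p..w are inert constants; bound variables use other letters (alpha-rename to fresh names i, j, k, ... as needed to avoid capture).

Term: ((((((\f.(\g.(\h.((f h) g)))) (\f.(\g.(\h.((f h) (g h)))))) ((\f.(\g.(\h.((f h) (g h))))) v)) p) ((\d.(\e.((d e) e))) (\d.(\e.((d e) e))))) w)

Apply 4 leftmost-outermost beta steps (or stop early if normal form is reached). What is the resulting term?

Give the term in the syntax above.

Step 0: ((((((\f.(\g.(\h.((f h) g)))) (\f.(\g.(\h.((f h) (g h)))))) ((\f.(\g.(\h.((f h) (g h))))) v)) p) ((\d.(\e.((d e) e))) (\d.(\e.((d e) e))))) w)
Step 1: (((((\g.(\h.(((\f.(\g.(\h.((f h) (g h))))) h) g))) ((\f.(\g.(\h.((f h) (g h))))) v)) p) ((\d.(\e.((d e) e))) (\d.(\e.((d e) e))))) w)
Step 2: ((((\h.(((\f.(\g.(\h.((f h) (g h))))) h) ((\f.(\g.(\h.((f h) (g h))))) v))) p) ((\d.(\e.((d e) e))) (\d.(\e.((d e) e))))) w)
Step 3: (((((\f.(\g.(\h.((f h) (g h))))) p) ((\f.(\g.(\h.((f h) (g h))))) v)) ((\d.(\e.((d e) e))) (\d.(\e.((d e) e))))) w)
Step 4: ((((\g.(\h.((p h) (g h)))) ((\f.(\g.(\h.((f h) (g h))))) v)) ((\d.(\e.((d e) e))) (\d.(\e.((d e) e))))) w)

Answer: ((((\g.(\h.((p h) (g h)))) ((\f.(\g.(\h.((f h) (g h))))) v)) ((\d.(\e.((d e) e))) (\d.(\e.((d e) e))))) w)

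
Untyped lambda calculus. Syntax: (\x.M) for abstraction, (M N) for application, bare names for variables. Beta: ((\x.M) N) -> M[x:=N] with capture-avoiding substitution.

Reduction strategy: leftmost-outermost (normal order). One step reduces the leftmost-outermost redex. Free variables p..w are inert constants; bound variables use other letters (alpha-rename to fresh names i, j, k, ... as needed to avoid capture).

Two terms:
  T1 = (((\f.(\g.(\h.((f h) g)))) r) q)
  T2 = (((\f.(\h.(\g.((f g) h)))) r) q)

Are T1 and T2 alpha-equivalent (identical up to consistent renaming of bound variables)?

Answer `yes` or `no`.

Answer: yes

Derivation:
Term 1: (((\f.(\g.(\h.((f h) g)))) r) q)
Term 2: (((\f.(\h.(\g.((f g) h)))) r) q)
Alpha-equivalence: compare structure up to binder renaming.
Result: True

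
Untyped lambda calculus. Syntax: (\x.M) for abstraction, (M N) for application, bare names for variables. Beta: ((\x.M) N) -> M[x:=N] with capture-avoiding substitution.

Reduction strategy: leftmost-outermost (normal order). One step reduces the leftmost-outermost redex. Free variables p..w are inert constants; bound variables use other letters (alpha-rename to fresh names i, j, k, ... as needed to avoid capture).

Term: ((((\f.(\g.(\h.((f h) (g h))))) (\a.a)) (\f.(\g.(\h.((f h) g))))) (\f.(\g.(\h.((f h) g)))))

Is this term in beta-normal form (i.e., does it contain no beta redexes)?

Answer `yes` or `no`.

Answer: no

Derivation:
Term: ((((\f.(\g.(\h.((f h) (g h))))) (\a.a)) (\f.(\g.(\h.((f h) g))))) (\f.(\g.(\h.((f h) g)))))
Found 1 beta redex(es).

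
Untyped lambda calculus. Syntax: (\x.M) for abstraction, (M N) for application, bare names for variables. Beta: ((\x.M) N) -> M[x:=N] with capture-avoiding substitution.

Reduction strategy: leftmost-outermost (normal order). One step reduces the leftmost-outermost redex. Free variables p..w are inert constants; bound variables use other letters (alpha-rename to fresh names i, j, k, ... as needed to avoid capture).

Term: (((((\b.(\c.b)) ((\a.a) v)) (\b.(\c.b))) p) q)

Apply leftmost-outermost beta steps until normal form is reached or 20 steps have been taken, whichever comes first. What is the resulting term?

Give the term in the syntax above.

Step 0: (((((\b.(\c.b)) ((\a.a) v)) (\b.(\c.b))) p) q)
Step 1: ((((\c.((\a.a) v)) (\b.(\c.b))) p) q)
Step 2: ((((\a.a) v) p) q)
Step 3: ((v p) q)

Answer: ((v p) q)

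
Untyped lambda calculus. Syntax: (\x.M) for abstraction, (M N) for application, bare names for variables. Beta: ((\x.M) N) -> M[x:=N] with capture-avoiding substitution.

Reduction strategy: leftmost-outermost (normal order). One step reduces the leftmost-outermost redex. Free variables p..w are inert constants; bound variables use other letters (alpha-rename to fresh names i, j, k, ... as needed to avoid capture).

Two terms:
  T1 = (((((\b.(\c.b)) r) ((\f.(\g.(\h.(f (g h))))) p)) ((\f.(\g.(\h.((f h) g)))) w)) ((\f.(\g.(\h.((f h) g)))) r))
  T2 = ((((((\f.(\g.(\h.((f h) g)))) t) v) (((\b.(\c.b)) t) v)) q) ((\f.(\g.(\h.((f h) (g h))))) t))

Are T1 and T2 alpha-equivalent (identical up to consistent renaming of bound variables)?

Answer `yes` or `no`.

Answer: no

Derivation:
Term 1: (((((\b.(\c.b)) r) ((\f.(\g.(\h.(f (g h))))) p)) ((\f.(\g.(\h.((f h) g)))) w)) ((\f.(\g.(\h.((f h) g)))) r))
Term 2: ((((((\f.(\g.(\h.((f h) g)))) t) v) (((\b.(\c.b)) t) v)) q) ((\f.(\g.(\h.((f h) (g h))))) t))
Alpha-equivalence: compare structure up to binder renaming.
Result: False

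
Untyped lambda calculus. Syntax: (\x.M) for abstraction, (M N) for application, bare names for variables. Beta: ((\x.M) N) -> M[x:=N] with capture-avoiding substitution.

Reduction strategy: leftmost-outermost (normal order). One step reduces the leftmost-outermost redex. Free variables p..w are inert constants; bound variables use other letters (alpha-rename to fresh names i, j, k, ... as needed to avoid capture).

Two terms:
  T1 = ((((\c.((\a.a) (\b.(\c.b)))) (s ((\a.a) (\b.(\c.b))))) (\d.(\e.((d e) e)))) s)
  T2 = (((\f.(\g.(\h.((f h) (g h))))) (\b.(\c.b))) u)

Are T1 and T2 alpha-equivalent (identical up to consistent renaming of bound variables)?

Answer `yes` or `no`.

Term 1: ((((\c.((\a.a) (\b.(\c.b)))) (s ((\a.a) (\b.(\c.b))))) (\d.(\e.((d e) e)))) s)
Term 2: (((\f.(\g.(\h.((f h) (g h))))) (\b.(\c.b))) u)
Alpha-equivalence: compare structure up to binder renaming.
Result: False

Answer: no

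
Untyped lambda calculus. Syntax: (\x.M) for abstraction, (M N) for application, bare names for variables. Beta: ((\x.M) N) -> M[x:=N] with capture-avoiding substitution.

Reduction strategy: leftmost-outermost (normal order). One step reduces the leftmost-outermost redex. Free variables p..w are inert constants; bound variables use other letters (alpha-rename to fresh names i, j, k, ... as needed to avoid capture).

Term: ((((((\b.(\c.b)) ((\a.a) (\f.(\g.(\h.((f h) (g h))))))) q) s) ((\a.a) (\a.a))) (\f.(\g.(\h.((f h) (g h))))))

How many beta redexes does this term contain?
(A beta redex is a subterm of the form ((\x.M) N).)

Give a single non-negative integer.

Answer: 3

Derivation:
Term: ((((((\b.(\c.b)) ((\a.a) (\f.(\g.(\h.((f h) (g h))))))) q) s) ((\a.a) (\a.a))) (\f.(\g.(\h.((f h) (g h))))))
  Redex: ((\b.(\c.b)) ((\a.a) (\f.(\g.(\h.((f h) (g h)))))))
  Redex: ((\a.a) (\f.(\g.(\h.((f h) (g h))))))
  Redex: ((\a.a) (\a.a))
Total redexes: 3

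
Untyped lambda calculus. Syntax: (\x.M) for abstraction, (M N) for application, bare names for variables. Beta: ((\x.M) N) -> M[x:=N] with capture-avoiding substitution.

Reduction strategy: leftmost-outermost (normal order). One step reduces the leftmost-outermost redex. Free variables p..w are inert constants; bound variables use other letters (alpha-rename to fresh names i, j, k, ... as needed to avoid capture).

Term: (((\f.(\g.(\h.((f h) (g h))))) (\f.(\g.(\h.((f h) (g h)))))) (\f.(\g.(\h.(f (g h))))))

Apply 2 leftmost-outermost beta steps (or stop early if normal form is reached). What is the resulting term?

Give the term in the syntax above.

Answer: (\h.(((\f.(\g.(\h.((f h) (g h))))) h) ((\f.(\g.(\h.(f (g h))))) h)))

Derivation:
Step 0: (((\f.(\g.(\h.((f h) (g h))))) (\f.(\g.(\h.((f h) (g h)))))) (\f.(\g.(\h.(f (g h))))))
Step 1: ((\g.(\h.(((\f.(\g.(\h.((f h) (g h))))) h) (g h)))) (\f.(\g.(\h.(f (g h))))))
Step 2: (\h.(((\f.(\g.(\h.((f h) (g h))))) h) ((\f.(\g.(\h.(f (g h))))) h)))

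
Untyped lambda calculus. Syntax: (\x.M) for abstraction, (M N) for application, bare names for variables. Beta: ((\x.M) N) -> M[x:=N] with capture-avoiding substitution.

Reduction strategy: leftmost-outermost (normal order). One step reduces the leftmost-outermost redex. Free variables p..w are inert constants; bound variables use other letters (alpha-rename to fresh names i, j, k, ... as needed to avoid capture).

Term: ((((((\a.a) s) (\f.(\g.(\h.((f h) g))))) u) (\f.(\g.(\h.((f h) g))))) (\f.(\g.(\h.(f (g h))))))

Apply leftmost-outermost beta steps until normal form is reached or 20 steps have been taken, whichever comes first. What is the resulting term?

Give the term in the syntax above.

Answer: ((((s (\f.(\g.(\h.((f h) g))))) u) (\f.(\g.(\h.((f h) g))))) (\f.(\g.(\h.(f (g h))))))

Derivation:
Step 0: ((((((\a.a) s) (\f.(\g.(\h.((f h) g))))) u) (\f.(\g.(\h.((f h) g))))) (\f.(\g.(\h.(f (g h))))))
Step 1: ((((s (\f.(\g.(\h.((f h) g))))) u) (\f.(\g.(\h.((f h) g))))) (\f.(\g.(\h.(f (g h))))))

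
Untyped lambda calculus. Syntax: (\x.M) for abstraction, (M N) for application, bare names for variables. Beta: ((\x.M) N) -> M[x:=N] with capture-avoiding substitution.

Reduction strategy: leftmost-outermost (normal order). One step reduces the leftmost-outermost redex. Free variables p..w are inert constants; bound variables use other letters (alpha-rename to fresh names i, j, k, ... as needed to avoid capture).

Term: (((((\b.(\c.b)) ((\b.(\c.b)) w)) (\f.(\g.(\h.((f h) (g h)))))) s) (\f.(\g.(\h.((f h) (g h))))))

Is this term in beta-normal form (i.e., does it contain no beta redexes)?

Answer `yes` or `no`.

Term: (((((\b.(\c.b)) ((\b.(\c.b)) w)) (\f.(\g.(\h.((f h) (g h)))))) s) (\f.(\g.(\h.((f h) (g h))))))
Found 2 beta redex(es).

Answer: no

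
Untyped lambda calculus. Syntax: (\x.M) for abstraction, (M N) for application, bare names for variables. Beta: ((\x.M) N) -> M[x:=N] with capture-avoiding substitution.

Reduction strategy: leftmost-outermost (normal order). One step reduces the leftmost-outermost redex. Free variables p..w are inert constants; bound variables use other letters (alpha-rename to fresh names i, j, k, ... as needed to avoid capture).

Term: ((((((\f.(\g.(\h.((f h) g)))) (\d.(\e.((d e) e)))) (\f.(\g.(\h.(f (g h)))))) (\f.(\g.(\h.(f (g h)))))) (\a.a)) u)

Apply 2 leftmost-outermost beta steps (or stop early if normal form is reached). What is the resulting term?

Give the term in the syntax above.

Answer: ((((\h.(((\d.(\e.((d e) e))) h) (\f.(\g.(\h.(f (g h))))))) (\f.(\g.(\h.(f (g h)))))) (\a.a)) u)

Derivation:
Step 0: ((((((\f.(\g.(\h.((f h) g)))) (\d.(\e.((d e) e)))) (\f.(\g.(\h.(f (g h)))))) (\f.(\g.(\h.(f (g h)))))) (\a.a)) u)
Step 1: (((((\g.(\h.(((\d.(\e.((d e) e))) h) g))) (\f.(\g.(\h.(f (g h)))))) (\f.(\g.(\h.(f (g h)))))) (\a.a)) u)
Step 2: ((((\h.(((\d.(\e.((d e) e))) h) (\f.(\g.(\h.(f (g h))))))) (\f.(\g.(\h.(f (g h)))))) (\a.a)) u)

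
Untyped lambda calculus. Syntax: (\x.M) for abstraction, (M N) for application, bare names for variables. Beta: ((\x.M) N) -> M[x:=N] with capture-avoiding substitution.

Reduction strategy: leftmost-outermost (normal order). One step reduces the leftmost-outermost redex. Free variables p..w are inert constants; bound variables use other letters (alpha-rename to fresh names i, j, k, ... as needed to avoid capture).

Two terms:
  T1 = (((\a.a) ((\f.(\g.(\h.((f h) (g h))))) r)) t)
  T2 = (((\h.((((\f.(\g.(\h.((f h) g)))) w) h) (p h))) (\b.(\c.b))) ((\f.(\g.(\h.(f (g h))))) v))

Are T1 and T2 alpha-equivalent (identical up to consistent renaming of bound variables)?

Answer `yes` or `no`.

Answer: no

Derivation:
Term 1: (((\a.a) ((\f.(\g.(\h.((f h) (g h))))) r)) t)
Term 2: (((\h.((((\f.(\g.(\h.((f h) g)))) w) h) (p h))) (\b.(\c.b))) ((\f.(\g.(\h.(f (g h))))) v))
Alpha-equivalence: compare structure up to binder renaming.
Result: False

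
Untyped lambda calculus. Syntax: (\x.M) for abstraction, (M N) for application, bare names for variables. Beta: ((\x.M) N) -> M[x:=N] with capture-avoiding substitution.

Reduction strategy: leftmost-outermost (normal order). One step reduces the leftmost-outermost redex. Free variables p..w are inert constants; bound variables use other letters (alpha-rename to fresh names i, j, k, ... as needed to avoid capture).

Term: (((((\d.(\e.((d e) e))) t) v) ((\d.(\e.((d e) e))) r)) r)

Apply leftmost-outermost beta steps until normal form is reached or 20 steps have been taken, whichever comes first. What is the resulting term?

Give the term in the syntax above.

Answer: ((((t v) v) (\e.((r e) e))) r)

Derivation:
Step 0: (((((\d.(\e.((d e) e))) t) v) ((\d.(\e.((d e) e))) r)) r)
Step 1: ((((\e.((t e) e)) v) ((\d.(\e.((d e) e))) r)) r)
Step 2: ((((t v) v) ((\d.(\e.((d e) e))) r)) r)
Step 3: ((((t v) v) (\e.((r e) e))) r)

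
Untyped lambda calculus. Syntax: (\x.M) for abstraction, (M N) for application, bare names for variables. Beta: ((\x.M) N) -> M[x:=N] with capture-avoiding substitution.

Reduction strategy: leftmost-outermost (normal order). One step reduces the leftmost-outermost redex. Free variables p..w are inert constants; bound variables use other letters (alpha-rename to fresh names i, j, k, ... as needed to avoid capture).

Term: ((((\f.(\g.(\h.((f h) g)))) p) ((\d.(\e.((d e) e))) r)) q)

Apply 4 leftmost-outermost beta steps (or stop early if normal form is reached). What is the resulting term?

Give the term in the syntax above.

Step 0: ((((\f.(\g.(\h.((f h) g)))) p) ((\d.(\e.((d e) e))) r)) q)
Step 1: (((\g.(\h.((p h) g))) ((\d.(\e.((d e) e))) r)) q)
Step 2: ((\h.((p h) ((\d.(\e.((d e) e))) r))) q)
Step 3: ((p q) ((\d.(\e.((d e) e))) r))
Step 4: ((p q) (\e.((r e) e)))

Answer: ((p q) (\e.((r e) e)))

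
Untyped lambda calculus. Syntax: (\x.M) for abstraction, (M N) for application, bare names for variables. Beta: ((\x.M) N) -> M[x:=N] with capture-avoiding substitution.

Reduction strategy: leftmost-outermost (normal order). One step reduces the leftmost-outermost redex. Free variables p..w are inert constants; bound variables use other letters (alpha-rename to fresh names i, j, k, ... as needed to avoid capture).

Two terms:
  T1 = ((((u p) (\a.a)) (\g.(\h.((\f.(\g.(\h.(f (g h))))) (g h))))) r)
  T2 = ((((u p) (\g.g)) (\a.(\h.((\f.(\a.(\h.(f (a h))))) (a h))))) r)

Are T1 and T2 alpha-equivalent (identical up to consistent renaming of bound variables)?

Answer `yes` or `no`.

Answer: yes

Derivation:
Term 1: ((((u p) (\a.a)) (\g.(\h.((\f.(\g.(\h.(f (g h))))) (g h))))) r)
Term 2: ((((u p) (\g.g)) (\a.(\h.((\f.(\a.(\h.(f (a h))))) (a h))))) r)
Alpha-equivalence: compare structure up to binder renaming.
Result: True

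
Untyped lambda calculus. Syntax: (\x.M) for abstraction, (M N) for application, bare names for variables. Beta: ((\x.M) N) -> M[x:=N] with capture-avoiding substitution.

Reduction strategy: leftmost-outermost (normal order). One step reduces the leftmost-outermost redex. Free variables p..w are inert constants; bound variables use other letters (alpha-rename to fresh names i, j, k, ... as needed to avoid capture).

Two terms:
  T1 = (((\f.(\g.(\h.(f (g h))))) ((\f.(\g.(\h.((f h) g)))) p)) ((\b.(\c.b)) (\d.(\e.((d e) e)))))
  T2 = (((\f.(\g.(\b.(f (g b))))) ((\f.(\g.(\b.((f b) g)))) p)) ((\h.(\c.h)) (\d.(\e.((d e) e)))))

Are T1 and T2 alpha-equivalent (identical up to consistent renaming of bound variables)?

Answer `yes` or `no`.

Term 1: (((\f.(\g.(\h.(f (g h))))) ((\f.(\g.(\h.((f h) g)))) p)) ((\b.(\c.b)) (\d.(\e.((d e) e)))))
Term 2: (((\f.(\g.(\b.(f (g b))))) ((\f.(\g.(\b.((f b) g)))) p)) ((\h.(\c.h)) (\d.(\e.((d e) e)))))
Alpha-equivalence: compare structure up to binder renaming.
Result: True

Answer: yes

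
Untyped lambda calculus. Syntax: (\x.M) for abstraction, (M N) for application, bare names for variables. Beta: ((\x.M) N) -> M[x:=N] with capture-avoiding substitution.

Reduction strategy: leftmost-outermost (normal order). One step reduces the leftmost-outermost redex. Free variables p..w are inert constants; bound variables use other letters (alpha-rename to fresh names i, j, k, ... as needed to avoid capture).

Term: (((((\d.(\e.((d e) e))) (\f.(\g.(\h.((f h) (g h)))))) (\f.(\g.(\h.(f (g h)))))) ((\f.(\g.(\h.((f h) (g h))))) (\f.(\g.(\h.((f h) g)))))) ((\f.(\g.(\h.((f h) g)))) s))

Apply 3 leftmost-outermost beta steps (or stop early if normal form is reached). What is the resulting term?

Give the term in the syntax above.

Step 0: (((((\d.(\e.((d e) e))) (\f.(\g.(\h.((f h) (g h)))))) (\f.(\g.(\h.(f (g h)))))) ((\f.(\g.(\h.((f h) (g h))))) (\f.(\g.(\h.((f h) g)))))) ((\f.(\g.(\h.((f h) g)))) s))
Step 1: ((((\e.(((\f.(\g.(\h.((f h) (g h))))) e) e)) (\f.(\g.(\h.(f (g h)))))) ((\f.(\g.(\h.((f h) (g h))))) (\f.(\g.(\h.((f h) g)))))) ((\f.(\g.(\h.((f h) g)))) s))
Step 2: (((((\f.(\g.(\h.((f h) (g h))))) (\f.(\g.(\h.(f (g h)))))) (\f.(\g.(\h.(f (g h)))))) ((\f.(\g.(\h.((f h) (g h))))) (\f.(\g.(\h.((f h) g)))))) ((\f.(\g.(\h.((f h) g)))) s))
Step 3: ((((\g.(\h.(((\f.(\g.(\h.(f (g h))))) h) (g h)))) (\f.(\g.(\h.(f (g h)))))) ((\f.(\g.(\h.((f h) (g h))))) (\f.(\g.(\h.((f h) g)))))) ((\f.(\g.(\h.((f h) g)))) s))

Answer: ((((\g.(\h.(((\f.(\g.(\h.(f (g h))))) h) (g h)))) (\f.(\g.(\h.(f (g h)))))) ((\f.(\g.(\h.((f h) (g h))))) (\f.(\g.(\h.((f h) g)))))) ((\f.(\g.(\h.((f h) g)))) s))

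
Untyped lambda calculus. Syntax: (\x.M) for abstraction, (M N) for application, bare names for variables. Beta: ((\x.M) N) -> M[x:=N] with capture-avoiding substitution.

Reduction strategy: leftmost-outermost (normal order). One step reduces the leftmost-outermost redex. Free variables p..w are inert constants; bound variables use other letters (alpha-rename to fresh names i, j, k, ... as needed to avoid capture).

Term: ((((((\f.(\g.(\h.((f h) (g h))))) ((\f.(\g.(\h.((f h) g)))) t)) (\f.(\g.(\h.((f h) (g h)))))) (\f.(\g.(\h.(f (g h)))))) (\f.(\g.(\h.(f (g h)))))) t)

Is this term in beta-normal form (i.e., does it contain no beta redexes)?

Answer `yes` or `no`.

Term: ((((((\f.(\g.(\h.((f h) (g h))))) ((\f.(\g.(\h.((f h) g)))) t)) (\f.(\g.(\h.((f h) (g h)))))) (\f.(\g.(\h.(f (g h)))))) (\f.(\g.(\h.(f (g h)))))) t)
Found 2 beta redex(es).

Answer: no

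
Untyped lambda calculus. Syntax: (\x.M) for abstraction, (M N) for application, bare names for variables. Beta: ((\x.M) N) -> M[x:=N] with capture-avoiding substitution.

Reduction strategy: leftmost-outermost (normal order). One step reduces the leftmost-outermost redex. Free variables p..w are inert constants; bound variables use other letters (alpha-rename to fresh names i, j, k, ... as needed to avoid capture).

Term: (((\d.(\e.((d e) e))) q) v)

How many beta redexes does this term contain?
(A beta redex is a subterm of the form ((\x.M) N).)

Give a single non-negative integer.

Answer: 1

Derivation:
Term: (((\d.(\e.((d e) e))) q) v)
  Redex: ((\d.(\e.((d e) e))) q)
Total redexes: 1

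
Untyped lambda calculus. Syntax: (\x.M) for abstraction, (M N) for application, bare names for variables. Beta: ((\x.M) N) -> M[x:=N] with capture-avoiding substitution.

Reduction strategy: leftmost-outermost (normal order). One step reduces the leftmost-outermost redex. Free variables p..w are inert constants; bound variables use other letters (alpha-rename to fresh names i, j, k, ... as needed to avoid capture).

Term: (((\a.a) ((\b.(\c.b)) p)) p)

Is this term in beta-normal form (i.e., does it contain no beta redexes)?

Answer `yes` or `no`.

Term: (((\a.a) ((\b.(\c.b)) p)) p)
Found 2 beta redex(es).

Answer: no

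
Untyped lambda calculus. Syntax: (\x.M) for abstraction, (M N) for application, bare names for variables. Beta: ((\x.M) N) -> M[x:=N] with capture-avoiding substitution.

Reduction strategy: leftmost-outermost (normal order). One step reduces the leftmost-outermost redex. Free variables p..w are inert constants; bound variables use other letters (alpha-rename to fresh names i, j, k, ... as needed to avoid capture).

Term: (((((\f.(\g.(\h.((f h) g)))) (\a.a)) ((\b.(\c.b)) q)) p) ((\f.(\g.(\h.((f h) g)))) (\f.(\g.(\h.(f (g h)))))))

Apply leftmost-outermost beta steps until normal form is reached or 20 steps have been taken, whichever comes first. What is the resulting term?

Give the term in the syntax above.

Answer: ((p (\c.q)) (\g.(\h.(\i.(h (g i))))))

Derivation:
Step 0: (((((\f.(\g.(\h.((f h) g)))) (\a.a)) ((\b.(\c.b)) q)) p) ((\f.(\g.(\h.((f h) g)))) (\f.(\g.(\h.(f (g h)))))))
Step 1: ((((\g.(\h.(((\a.a) h) g))) ((\b.(\c.b)) q)) p) ((\f.(\g.(\h.((f h) g)))) (\f.(\g.(\h.(f (g h)))))))
Step 2: (((\h.(((\a.a) h) ((\b.(\c.b)) q))) p) ((\f.(\g.(\h.((f h) g)))) (\f.(\g.(\h.(f (g h)))))))
Step 3: ((((\a.a) p) ((\b.(\c.b)) q)) ((\f.(\g.(\h.((f h) g)))) (\f.(\g.(\h.(f (g h)))))))
Step 4: ((p ((\b.(\c.b)) q)) ((\f.(\g.(\h.((f h) g)))) (\f.(\g.(\h.(f (g h)))))))
Step 5: ((p (\c.q)) ((\f.(\g.(\h.((f h) g)))) (\f.(\g.(\h.(f (g h)))))))
Step 6: ((p (\c.q)) (\g.(\h.(((\f.(\g.(\h.(f (g h))))) h) g))))
Step 7: ((p (\c.q)) (\g.(\h.((\g.(\i.(h (g i)))) g))))
Step 8: ((p (\c.q)) (\g.(\h.(\i.(h (g i))))))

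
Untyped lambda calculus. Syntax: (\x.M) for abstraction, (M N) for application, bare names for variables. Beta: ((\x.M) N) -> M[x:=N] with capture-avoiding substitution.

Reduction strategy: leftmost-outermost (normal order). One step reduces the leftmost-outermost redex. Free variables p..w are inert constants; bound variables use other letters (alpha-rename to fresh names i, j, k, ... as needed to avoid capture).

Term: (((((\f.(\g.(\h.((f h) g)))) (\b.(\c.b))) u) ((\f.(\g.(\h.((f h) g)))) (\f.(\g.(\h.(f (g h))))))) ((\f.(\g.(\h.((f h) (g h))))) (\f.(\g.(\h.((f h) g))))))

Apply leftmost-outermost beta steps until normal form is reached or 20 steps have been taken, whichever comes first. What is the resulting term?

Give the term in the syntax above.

Step 0: (((((\f.(\g.(\h.((f h) g)))) (\b.(\c.b))) u) ((\f.(\g.(\h.((f h) g)))) (\f.(\g.(\h.(f (g h))))))) ((\f.(\g.(\h.((f h) (g h))))) (\f.(\g.(\h.((f h) g))))))
Step 1: ((((\g.(\h.(((\b.(\c.b)) h) g))) u) ((\f.(\g.(\h.((f h) g)))) (\f.(\g.(\h.(f (g h))))))) ((\f.(\g.(\h.((f h) (g h))))) (\f.(\g.(\h.((f h) g))))))
Step 2: (((\h.(((\b.(\c.b)) h) u)) ((\f.(\g.(\h.((f h) g)))) (\f.(\g.(\h.(f (g h))))))) ((\f.(\g.(\h.((f h) (g h))))) (\f.(\g.(\h.((f h) g))))))
Step 3: ((((\b.(\c.b)) ((\f.(\g.(\h.((f h) g)))) (\f.(\g.(\h.(f (g h))))))) u) ((\f.(\g.(\h.((f h) (g h))))) (\f.(\g.(\h.((f h) g))))))
Step 4: (((\c.((\f.(\g.(\h.((f h) g)))) (\f.(\g.(\h.(f (g h))))))) u) ((\f.(\g.(\h.((f h) (g h))))) (\f.(\g.(\h.((f h) g))))))
Step 5: (((\f.(\g.(\h.((f h) g)))) (\f.(\g.(\h.(f (g h)))))) ((\f.(\g.(\h.((f h) (g h))))) (\f.(\g.(\h.((f h) g))))))
Step 6: ((\g.(\h.(((\f.(\g.(\h.(f (g h))))) h) g))) ((\f.(\g.(\h.((f h) (g h))))) (\f.(\g.(\h.((f h) g))))))
Step 7: (\h.(((\f.(\g.(\h.(f (g h))))) h) ((\f.(\g.(\h.((f h) (g h))))) (\f.(\g.(\h.((f h) g)))))))
Step 8: (\h.((\g.(\i.(h (g i)))) ((\f.(\g.(\h.((f h) (g h))))) (\f.(\g.(\h.((f h) g)))))))
Step 9: (\h.(\i.(h (((\f.(\g.(\h.((f h) (g h))))) (\f.(\g.(\h.((f h) g))))) i))))
Step 10: (\h.(\i.(h ((\g.(\h.(((\f.(\g.(\h.((f h) g)))) h) (g h)))) i))))
Step 11: (\h.(\i.(h (\h.(((\f.(\g.(\h.((f h) g)))) h) (i h))))))
Step 12: (\h.(\i.(h (\h.((\g.(\i.((h i) g))) (i h))))))
Step 13: (\h.(\i.(h (\h.(\j.((h j) (i h)))))))

Answer: (\h.(\i.(h (\h.(\j.((h j) (i h)))))))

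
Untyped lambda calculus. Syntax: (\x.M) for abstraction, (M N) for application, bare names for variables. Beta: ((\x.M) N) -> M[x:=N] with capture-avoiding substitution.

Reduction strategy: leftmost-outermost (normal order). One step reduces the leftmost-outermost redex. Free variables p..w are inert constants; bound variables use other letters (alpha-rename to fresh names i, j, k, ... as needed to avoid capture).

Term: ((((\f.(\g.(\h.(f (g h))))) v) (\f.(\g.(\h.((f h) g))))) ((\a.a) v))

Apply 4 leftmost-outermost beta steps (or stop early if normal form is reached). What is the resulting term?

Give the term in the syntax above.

Answer: (v (\g.(\h.((((\a.a) v) h) g))))

Derivation:
Step 0: ((((\f.(\g.(\h.(f (g h))))) v) (\f.(\g.(\h.((f h) g))))) ((\a.a) v))
Step 1: (((\g.(\h.(v (g h)))) (\f.(\g.(\h.((f h) g))))) ((\a.a) v))
Step 2: ((\h.(v ((\f.(\g.(\h.((f h) g)))) h))) ((\a.a) v))
Step 3: (v ((\f.(\g.(\h.((f h) g)))) ((\a.a) v)))
Step 4: (v (\g.(\h.((((\a.a) v) h) g))))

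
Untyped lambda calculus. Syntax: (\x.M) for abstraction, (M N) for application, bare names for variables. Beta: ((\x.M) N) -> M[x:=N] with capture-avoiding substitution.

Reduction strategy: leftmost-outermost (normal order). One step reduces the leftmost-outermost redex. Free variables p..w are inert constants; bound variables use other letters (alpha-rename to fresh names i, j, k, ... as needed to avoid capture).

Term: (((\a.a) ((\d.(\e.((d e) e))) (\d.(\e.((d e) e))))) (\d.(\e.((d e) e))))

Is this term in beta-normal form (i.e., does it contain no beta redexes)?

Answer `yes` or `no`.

Answer: no

Derivation:
Term: (((\a.a) ((\d.(\e.((d e) e))) (\d.(\e.((d e) e))))) (\d.(\e.((d e) e))))
Found 2 beta redex(es).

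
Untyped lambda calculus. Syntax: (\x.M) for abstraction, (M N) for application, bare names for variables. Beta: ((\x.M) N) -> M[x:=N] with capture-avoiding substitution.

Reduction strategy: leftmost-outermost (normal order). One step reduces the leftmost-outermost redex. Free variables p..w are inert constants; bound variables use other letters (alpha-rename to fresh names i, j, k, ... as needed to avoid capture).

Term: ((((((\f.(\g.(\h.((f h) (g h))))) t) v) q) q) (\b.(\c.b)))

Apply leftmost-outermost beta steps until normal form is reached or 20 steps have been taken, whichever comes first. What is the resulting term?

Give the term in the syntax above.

Answer: ((((t q) (v q)) q) (\b.(\c.b)))

Derivation:
Step 0: ((((((\f.(\g.(\h.((f h) (g h))))) t) v) q) q) (\b.(\c.b)))
Step 1: (((((\g.(\h.((t h) (g h)))) v) q) q) (\b.(\c.b)))
Step 2: ((((\h.((t h) (v h))) q) q) (\b.(\c.b)))
Step 3: ((((t q) (v q)) q) (\b.(\c.b)))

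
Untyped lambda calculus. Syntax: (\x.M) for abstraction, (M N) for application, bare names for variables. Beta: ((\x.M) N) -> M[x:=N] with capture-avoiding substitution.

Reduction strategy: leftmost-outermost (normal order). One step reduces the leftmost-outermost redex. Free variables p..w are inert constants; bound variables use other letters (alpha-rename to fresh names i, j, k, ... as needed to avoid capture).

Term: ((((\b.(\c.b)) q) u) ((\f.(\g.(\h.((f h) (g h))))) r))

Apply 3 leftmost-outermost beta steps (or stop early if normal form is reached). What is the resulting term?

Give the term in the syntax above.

Answer: (q (\g.(\h.((r h) (g h)))))

Derivation:
Step 0: ((((\b.(\c.b)) q) u) ((\f.(\g.(\h.((f h) (g h))))) r))
Step 1: (((\c.q) u) ((\f.(\g.(\h.((f h) (g h))))) r))
Step 2: (q ((\f.(\g.(\h.((f h) (g h))))) r))
Step 3: (q (\g.(\h.((r h) (g h)))))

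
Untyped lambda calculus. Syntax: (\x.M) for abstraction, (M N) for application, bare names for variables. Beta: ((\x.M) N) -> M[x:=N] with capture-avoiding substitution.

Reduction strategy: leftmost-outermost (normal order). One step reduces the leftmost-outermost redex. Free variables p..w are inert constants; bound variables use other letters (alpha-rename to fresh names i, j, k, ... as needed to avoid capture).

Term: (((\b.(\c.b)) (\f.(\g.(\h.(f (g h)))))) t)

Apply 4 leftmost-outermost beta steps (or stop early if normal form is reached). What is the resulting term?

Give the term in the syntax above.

Answer: (\f.(\g.(\h.(f (g h)))))

Derivation:
Step 0: (((\b.(\c.b)) (\f.(\g.(\h.(f (g h)))))) t)
Step 1: ((\c.(\f.(\g.(\h.(f (g h)))))) t)
Step 2: (\f.(\g.(\h.(f (g h)))))
Step 3: (normal form reached)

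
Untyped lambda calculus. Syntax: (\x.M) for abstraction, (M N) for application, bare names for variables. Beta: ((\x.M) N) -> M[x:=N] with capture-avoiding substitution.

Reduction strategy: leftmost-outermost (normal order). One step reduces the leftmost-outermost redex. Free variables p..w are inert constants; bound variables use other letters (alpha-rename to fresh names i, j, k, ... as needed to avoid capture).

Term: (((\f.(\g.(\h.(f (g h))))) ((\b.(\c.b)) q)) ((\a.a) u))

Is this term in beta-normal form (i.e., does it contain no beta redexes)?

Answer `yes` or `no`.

Answer: no

Derivation:
Term: (((\f.(\g.(\h.(f (g h))))) ((\b.(\c.b)) q)) ((\a.a) u))
Found 3 beta redex(es).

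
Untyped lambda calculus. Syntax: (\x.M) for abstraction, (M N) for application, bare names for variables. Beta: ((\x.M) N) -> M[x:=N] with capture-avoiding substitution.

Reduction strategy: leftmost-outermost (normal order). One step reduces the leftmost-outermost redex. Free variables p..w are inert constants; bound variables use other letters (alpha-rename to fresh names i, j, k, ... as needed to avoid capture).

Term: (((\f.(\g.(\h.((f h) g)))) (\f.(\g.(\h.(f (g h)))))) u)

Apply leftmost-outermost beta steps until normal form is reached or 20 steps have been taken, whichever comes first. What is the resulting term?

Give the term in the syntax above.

Step 0: (((\f.(\g.(\h.((f h) g)))) (\f.(\g.(\h.(f (g h)))))) u)
Step 1: ((\g.(\h.(((\f.(\g.(\h.(f (g h))))) h) g))) u)
Step 2: (\h.(((\f.(\g.(\h.(f (g h))))) h) u))
Step 3: (\h.((\g.(\i.(h (g i)))) u))
Step 4: (\h.(\i.(h (u i))))

Answer: (\h.(\i.(h (u i))))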